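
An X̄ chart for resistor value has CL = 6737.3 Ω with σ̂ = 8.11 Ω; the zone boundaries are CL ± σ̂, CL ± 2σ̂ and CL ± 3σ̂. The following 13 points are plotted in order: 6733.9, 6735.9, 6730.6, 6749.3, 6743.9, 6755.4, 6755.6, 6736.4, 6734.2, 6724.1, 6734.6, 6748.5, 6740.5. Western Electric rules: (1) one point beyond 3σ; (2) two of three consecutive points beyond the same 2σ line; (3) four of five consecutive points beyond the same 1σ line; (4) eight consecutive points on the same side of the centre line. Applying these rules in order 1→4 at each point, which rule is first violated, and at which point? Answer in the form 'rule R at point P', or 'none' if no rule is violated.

rule 2 at point 7

Zone of each point (C = within 1σ̂, B = 1σ̂–2σ̂, A = 2σ̂–3σ̂, * = beyond 3σ̂; sign = side of CL): 1:-C, 2:-C, 3:-C, 4:+B, 5:+C, 6:+A, 7:+A, 8:-C, 9:-C, 10:-B, 11:-C, 12:+B, 13:+C
Rule 2 (two of three consecutive points beyond the same 2σ limit) is satisfied at point 7.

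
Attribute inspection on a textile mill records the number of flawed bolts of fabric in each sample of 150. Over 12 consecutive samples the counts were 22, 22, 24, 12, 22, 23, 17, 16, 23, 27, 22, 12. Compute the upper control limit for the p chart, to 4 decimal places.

0.2180

p̄ = Σdᵢ / (k·n) = 242 / (12 × 150) = 0.13444
UCL = p̄ + 3·√(p̄(1−p̄)/n) = 0.13444 + 3 × √(0.13444×0.86556/150) = 0.13444 + 3 × 0.02785 = 0.21800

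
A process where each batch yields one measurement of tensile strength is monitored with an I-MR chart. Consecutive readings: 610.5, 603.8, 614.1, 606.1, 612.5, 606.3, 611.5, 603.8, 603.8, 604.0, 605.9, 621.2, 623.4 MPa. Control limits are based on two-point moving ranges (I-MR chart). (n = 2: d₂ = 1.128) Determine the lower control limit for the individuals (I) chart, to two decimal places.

594.23

X̄ = (610.5 + 603.8 + 614.1 + 606.1 + 612.5 + 606.3 + 611.5 + 603.8 + 603.8 + 604.0 + 605.9 + 621.2 + 623.4) / 13 = 609.7615
Moving ranges: 6.7, 10.3, 8.0, 6.4, 6.2, 5.2, 7.7, 0.0, 0.2, 1.9, 15.3, 2.2; M̄R̄ = 70.1000 / 12 = 5.8417
LCL = X̄ − 3·M̄R̄/d₂ = 609.7615 − 3 × 5.8417 / 1.128 = 594.2252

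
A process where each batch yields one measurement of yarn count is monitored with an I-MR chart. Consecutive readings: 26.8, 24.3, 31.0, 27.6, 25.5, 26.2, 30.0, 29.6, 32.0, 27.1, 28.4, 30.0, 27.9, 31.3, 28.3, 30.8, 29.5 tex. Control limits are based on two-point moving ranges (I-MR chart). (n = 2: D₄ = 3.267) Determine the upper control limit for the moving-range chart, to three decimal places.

Moving ranges: 2.5, 6.7, 3.4, 2.1, 0.7, 3.8, 0.4, 2.4, 4.9, 1.3, 1.6, 2.1, 3.4, 3.0, 2.5, 1.3; M̄R̄ = 42.1000 / 16 = 2.6313
UCL_MR = D₄·M̄R̄ = 3.267 × 2.6313 = 8.5963

8.596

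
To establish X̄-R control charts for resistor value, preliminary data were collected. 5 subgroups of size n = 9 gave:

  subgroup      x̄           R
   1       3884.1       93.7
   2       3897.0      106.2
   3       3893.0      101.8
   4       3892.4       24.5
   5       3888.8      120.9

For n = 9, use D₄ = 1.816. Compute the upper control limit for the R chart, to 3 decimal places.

162.387

R̄ = (93.7 + 106.2 + 101.8 + 24.5 + 120.9) / 5 = 447.1000 / 5 = 89.4200
UCL_R = D₄·R̄ = 1.816 × 89.4200 = 162.3867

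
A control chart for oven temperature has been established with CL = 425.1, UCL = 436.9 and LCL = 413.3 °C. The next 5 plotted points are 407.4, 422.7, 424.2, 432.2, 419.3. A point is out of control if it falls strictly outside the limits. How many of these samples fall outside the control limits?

1

Compare each point to [413.3, 436.9]: sample 1 = 407.4 < LCL.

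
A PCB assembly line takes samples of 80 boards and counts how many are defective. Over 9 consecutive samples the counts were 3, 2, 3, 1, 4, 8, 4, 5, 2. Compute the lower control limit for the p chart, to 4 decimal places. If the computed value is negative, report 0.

0.0000

p̄ = Σdᵢ / (k·n) = 32 / (9 × 80) = 0.04444
LCL = p̄ − 3·√(p̄(1−p̄)/n) = 0.04444 − 3 × 0.02304 = -0.02468 → 0 (negative, so LCL = 0)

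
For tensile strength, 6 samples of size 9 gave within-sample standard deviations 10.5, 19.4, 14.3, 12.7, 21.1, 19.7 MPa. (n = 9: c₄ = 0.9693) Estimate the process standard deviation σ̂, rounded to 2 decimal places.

16.80

s̄ = (10.5 + 19.4 + 14.3 + 12.7 + 21.1 + 19.7) / 6 = 16.2833
σ̂ = s̄ / c₄ = 16.2833 / 0.9693 = 16.7991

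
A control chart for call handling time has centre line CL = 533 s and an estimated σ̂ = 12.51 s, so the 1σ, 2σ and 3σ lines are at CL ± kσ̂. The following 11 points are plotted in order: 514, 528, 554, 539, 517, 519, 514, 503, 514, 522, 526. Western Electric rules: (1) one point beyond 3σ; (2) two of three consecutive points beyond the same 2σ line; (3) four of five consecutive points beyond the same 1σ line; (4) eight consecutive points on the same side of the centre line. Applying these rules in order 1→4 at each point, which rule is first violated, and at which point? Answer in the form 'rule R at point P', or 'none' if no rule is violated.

rule 3 at point 8

Zone of each point (C = within 1σ̂, B = 1σ̂–2σ̂, A = 2σ̂–3σ̂, * = beyond 3σ̂; sign = side of CL): 1:-B, 2:-C, 3:+B, 4:+C, 5:-B, 6:-B, 7:-B, 8:-A, 9:-B, 10:-C, 11:-C
Rule 3 (four of five consecutive points beyond the same 1σ limit) is satisfied at point 8.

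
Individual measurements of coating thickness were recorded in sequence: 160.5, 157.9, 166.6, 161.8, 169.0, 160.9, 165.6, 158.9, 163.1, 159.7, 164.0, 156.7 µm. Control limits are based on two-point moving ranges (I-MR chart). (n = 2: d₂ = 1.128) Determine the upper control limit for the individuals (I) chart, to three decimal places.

X̄ = (160.5 + 157.9 + 166.6 + 161.8 + 169.0 + 160.9 + 165.6 + 158.9 + 163.1 + 159.7 + 164.0 + 156.7) / 12 = 162.0583
Moving ranges: 2.6, 8.7, 4.8, 7.2, 8.1, 4.7, 6.7, 4.2, 3.4, 4.3, 7.3; M̄R̄ = 62.0000 / 11 = 5.6364
UCL = X̄ + 3·M̄R̄/d₂ = 162.0583 + 3 × 5.6364 / 1.128 = 177.0487

177.049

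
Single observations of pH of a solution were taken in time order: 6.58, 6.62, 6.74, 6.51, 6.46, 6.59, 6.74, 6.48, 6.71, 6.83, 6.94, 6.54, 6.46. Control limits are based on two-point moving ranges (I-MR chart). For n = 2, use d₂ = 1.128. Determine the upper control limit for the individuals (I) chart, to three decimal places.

X̄ = (6.58 + 6.62 + 6.74 + 6.51 + 6.46 + 6.59 + 6.74 + 6.48 + 6.71 + 6.83 + 6.94 + 6.54 + 6.46) / 13 = 6.6308
Moving ranges: 0.04, 0.12, 0.23, 0.05, 0.13, 0.15, 0.26, 0.23, 0.12, 0.11, 0.40, 0.08; M̄R̄ = 1.9200 / 12 = 0.1600
UCL = X̄ + 3·M̄R̄/d₂ = 6.6308 + 3 × 0.1600 / 1.128 = 7.0563

7.056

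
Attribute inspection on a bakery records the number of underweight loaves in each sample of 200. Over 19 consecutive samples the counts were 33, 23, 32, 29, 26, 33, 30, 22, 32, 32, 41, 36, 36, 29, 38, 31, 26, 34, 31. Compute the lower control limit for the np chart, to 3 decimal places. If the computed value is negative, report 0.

15.856

p̄ = Σdᵢ / (k·n) = 594 / (19 × 200) = 0.15632
LCL = np̄ − 3·√(np̄(1−p̄)) = 31.2632 − 3 × 5.1358 = 15.8558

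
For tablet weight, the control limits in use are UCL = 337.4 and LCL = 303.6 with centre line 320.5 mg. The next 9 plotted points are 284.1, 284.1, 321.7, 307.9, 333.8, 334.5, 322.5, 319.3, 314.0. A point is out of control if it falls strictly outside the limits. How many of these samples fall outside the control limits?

2

Compare each point to [303.6, 337.4]: sample 1 = 284.1 < LCL; sample 2 = 284.1 < LCL.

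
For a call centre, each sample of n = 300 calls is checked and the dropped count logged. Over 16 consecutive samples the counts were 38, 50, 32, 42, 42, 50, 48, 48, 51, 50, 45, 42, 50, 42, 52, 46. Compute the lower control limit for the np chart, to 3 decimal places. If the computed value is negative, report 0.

p̄ = Σdᵢ / (k·n) = 728 / (16 × 300) = 0.15167
LCL = np̄ − 3·√(np̄(1−p̄)) = 45.5000 − 3 × 6.2128 = 26.8615

26.862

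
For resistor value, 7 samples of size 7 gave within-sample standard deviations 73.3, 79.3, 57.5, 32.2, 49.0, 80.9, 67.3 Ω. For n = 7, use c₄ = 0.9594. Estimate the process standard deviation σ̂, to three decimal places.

s̄ = (73.3 + 79.3 + 57.5 + 32.2 + 49.0 + 80.9 + 67.3) / 7 = 62.7857
σ̂ = s̄ / c₄ = 62.7857 / 0.9594 = 65.4427

65.443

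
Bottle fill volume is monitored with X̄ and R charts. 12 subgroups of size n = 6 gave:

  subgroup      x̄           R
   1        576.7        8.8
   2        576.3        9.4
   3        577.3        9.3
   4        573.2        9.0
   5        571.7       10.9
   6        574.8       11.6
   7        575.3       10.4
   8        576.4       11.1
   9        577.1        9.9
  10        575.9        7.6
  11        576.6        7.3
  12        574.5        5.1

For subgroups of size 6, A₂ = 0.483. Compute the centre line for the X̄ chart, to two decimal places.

575.48

X̄̄ = (576.7 + 576.3 + 577.3 + 573.2 + 571.7 + 574.8 + 575.3 + 576.4 + 577.1 + 575.9 + 576.6 + 574.5) / 12 = 6905.8000 / 12 = 575.4833
CL = X̄̄ = 575.4833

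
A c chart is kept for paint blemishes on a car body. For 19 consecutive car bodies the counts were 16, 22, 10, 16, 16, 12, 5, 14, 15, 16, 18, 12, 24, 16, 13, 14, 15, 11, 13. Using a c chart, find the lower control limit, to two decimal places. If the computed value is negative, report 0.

c̄ = (16 + 22 + 10 + 16 + 16 + 12 + 5 + 14 + 15 + 16 + 18 + 12 + 24 + 16 + 13 + 14 + 15 + 11 + 13) / 19 = 278 / 19 = 14.6316
LCL = c̄ − 3√c̄ = 14.6316 − 3 × 3.8251 = 3.1562

3.16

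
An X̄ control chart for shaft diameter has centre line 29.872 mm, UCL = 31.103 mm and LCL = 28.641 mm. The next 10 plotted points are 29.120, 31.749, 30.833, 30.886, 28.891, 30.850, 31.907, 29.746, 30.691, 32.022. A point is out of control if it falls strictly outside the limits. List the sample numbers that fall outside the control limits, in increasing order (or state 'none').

2, 7, 10

Compare each point to [28.641, 31.103]: sample 2 = 31.749 > UCL; sample 7 = 31.907 > UCL; sample 10 = 32.022 > UCL.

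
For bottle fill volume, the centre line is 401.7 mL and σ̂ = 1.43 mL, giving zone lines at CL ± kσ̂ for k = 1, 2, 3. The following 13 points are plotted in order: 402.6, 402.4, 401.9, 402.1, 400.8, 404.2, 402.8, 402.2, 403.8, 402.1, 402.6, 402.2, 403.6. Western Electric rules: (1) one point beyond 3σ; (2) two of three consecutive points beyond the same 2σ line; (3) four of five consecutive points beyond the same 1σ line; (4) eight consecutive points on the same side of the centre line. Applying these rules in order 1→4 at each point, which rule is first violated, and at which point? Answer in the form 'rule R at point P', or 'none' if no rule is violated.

rule 4 at point 13

Zone of each point (C = within 1σ̂, B = 1σ̂–2σ̂, A = 2σ̂–3σ̂, * = beyond 3σ̂; sign = side of CL): 1:+C, 2:+C, 3:+C, 4:+C, 5:-C, 6:+B, 7:+C, 8:+C, 9:+B, 10:+C, 11:+C, 12:+C, 13:+B
Rule 4 (eight consecutive points on the same side of the centre line) is satisfied at point 13.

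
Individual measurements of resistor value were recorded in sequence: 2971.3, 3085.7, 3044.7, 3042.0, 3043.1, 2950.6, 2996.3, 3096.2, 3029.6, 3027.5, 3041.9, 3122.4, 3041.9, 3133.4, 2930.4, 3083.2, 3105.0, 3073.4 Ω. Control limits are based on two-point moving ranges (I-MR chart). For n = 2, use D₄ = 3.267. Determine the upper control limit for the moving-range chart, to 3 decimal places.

Moving ranges: 114.4, 41.0, 2.7, 1.1, 92.5, 45.7, 99.9, 66.6, 2.1, 14.4, 80.5, 80.5, 91.5, 203.0, 152.8, 21.8, 31.6; M̄R̄ = 1142.1000 / 17 = 67.1824
UCL_MR = D₄·M̄R̄ = 3.267 × 67.1824 = 219.4847

219.485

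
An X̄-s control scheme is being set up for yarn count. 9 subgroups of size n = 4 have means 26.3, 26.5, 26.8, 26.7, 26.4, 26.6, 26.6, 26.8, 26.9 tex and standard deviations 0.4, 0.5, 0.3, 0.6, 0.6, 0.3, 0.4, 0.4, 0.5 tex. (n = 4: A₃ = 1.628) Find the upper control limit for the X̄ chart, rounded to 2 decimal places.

27.35

X̄̄ = (26.3 + 26.5 + 26.8 + 26.7 + 26.4 + 26.6 + 26.6 + 26.8 + 26.9) / 9 = 26.6222
s̄ = (0.4 + 0.5 + 0.3 + 0.6 + 0.6 + 0.3 + 0.4 + 0.4 + 0.5) / 9 = 0.4444
UCL = X̄̄ + A₃·s̄ = 26.6222 + 1.628 × 0.4444 = 27.3458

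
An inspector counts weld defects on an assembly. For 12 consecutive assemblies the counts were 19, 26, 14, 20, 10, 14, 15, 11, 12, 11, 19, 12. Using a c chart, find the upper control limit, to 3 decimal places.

26.965

c̄ = (19 + 26 + 14 + 20 + 10 + 14 + 15 + 11 + 12 + 11 + 19 + 12) / 12 = 183 / 12 = 15.2500
UCL = c̄ + 3√c̄ = 15.2500 + 3 × √15.2500 = 15.2500 + 3 × 3.9051 = 26.9654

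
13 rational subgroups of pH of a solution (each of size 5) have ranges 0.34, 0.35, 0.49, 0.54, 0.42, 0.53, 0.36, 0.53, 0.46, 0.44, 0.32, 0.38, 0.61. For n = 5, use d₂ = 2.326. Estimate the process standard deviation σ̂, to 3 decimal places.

0.191

R̄ = (0.34 + 0.35 + 0.49 + 0.54 + 0.42 + 0.53 + 0.36 + 0.53 + 0.46 + 0.44 + 0.32 + 0.38 + 0.61) / 13 = 0.4438
σ̂ = R̄ / d₂ = 0.4438 / 2.326 = 0.1908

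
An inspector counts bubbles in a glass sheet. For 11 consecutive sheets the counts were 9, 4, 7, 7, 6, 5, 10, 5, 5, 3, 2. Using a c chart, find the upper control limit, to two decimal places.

12.91

c̄ = (9 + 4 + 7 + 7 + 6 + 5 + 10 + 5 + 5 + 3 + 2) / 11 = 63 / 11 = 5.7273
UCL = c̄ + 3√c̄ = 5.7273 + 3 × √5.7273 = 5.7273 + 3 × 2.3932 = 12.9068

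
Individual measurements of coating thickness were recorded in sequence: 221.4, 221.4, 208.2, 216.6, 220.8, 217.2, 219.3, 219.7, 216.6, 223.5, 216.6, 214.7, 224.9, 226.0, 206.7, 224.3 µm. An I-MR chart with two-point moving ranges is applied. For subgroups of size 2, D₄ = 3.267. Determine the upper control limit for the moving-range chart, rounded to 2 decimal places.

21.54

Moving ranges: 0.0, 13.2, 8.4, 4.2, 3.6, 2.1, 0.4, 3.1, 6.9, 6.9, 1.9, 10.2, 1.1, 19.3, 17.6; M̄R̄ = 98.9000 / 15 = 6.5933
UCL_MR = D₄·M̄R̄ = 3.267 × 6.5933 = 21.5404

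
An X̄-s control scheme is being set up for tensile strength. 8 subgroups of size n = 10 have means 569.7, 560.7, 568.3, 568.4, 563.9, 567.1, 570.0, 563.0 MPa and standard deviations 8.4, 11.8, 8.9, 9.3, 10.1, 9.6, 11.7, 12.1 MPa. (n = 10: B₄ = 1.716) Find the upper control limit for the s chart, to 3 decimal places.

17.568

s̄ = (8.4 + 11.8 + 8.9 + 9.3 + 10.1 + 9.6 + 11.7 + 12.1) / 8 = 10.2375
UCL_s = B₄·s̄ = 1.716 × 10.2375 = 17.5676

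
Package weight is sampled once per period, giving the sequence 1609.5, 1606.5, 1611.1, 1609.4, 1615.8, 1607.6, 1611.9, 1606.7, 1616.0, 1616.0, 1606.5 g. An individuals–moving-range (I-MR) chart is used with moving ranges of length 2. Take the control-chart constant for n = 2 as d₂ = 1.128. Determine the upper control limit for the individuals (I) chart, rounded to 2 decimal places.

X̄ = (1609.5 + 1606.5 + 1611.1 + 1609.4 + 1615.8 + 1607.6 + 1611.9 + 1606.7 + 1616.0 + 1616.0 + 1606.5) / 11 = 1610.6364
Moving ranges: 3.0, 4.6, 1.7, 6.4, 8.2, 4.3, 5.2, 9.3, 0.0, 9.5; M̄R̄ = 52.2000 / 10 = 5.2200
UCL = X̄ + 3·M̄R̄/d₂ = 1610.6364 + 3 × 5.2200 / 1.128 = 1624.5193

1624.52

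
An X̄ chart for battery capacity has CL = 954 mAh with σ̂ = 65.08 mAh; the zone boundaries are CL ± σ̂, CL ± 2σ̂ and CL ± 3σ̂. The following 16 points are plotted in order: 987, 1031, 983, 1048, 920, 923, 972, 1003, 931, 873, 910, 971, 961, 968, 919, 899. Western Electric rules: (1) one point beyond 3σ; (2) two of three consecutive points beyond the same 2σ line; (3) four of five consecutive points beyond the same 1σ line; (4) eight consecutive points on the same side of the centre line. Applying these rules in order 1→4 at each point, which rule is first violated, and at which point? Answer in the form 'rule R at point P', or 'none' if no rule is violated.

none

Zone of each point (C = within 1σ̂, B = 1σ̂–2σ̂, A = 2σ̂–3σ̂, * = beyond 3σ̂; sign = side of CL): 1:+C, 2:+B, 3:+C, 4:+B, 5:-C, 6:-C, 7:+C, 8:+C, 9:-C, 10:-B, 11:-C, 12:+C, 13:+C, 14:+C, 15:-C, 16:-C
No rule fires across all 16 points.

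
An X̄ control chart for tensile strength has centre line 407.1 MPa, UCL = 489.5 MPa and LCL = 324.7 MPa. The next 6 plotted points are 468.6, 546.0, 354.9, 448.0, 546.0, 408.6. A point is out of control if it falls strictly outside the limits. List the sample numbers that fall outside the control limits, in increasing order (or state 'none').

2, 5

Compare each point to [324.7, 489.5]: sample 2 = 546.0 > UCL; sample 5 = 546.0 > UCL.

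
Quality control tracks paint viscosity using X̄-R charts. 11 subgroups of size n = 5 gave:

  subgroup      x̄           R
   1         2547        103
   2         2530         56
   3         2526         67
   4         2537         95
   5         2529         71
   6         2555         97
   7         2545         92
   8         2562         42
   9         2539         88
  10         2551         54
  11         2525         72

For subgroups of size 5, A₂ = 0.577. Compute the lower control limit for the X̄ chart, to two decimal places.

X̄̄ = (2547 + 2530 + 2526 + 2537 + 2529 + 2555 + 2545 + 2562 + 2539 + 2551 + 2525) / 11 = 27946.0000 / 11 = 2540.5455
R̄ = (103 + 56 + 67 + 95 + 71 + 97 + 92 + 42 + 88 + 54 + 72) / 11 = 837.0000 / 11 = 76.0909
LCL = X̄̄ − A₂·R̄ = 2540.5455 − 0.577 × 76.0909 = 2496.6410

2496.64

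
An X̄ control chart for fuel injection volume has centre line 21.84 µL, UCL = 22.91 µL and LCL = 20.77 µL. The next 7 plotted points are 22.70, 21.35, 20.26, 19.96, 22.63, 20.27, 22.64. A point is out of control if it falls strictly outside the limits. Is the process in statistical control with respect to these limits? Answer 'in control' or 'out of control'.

out of control

Compare each point to [20.77, 22.91]: sample 3 = 20.26 < LCL; sample 4 = 19.96 < LCL; sample 6 = 20.27 < LCL.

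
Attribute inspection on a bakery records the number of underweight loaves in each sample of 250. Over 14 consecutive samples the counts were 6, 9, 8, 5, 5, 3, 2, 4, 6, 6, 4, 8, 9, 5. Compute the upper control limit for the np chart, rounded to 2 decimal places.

12.80

p̄ = Σdᵢ / (k·n) = 80 / (14 × 250) = 0.02286
UCL = np̄ + 3·√(np̄(1−p̄)) = 5.7143 + 3 × √(5.7143×0.97714) = 5.7143 + 3 × 2.3630 = 12.8032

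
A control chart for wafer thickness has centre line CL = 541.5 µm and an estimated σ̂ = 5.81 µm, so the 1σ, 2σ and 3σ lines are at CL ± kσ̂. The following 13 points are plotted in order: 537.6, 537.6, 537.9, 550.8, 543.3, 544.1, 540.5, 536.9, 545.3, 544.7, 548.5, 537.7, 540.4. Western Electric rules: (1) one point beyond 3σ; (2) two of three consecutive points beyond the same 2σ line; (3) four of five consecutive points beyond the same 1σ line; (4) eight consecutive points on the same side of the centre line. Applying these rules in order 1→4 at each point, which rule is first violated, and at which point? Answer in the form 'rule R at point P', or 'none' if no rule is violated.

Zone of each point (C = within 1σ̂, B = 1σ̂–2σ̂, A = 2σ̂–3σ̂, * = beyond 3σ̂; sign = side of CL): 1:-C, 2:-C, 3:-C, 4:+B, 5:+C, 6:+C, 7:-C, 8:-C, 9:+C, 10:+C, 11:+B, 12:-C, 13:-C
No rule fires across all 13 points.

none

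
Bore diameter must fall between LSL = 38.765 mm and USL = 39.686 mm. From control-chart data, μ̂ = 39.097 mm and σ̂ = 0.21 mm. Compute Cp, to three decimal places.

0.731

Cp = (USL − LSL) / (6σ̂) = (39.686 − 38.765) / (6 × 0.21) = 0.9210 / 1.2600 = 0.7310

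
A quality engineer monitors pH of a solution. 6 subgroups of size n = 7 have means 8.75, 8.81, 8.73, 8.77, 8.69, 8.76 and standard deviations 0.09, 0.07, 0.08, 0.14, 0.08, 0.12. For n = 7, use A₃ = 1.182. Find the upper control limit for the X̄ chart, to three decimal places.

8.866

X̄̄ = (8.75 + 8.81 + 8.73 + 8.77 + 8.69 + 8.76) / 6 = 8.7517
s̄ = (0.09 + 0.07 + 0.08 + 0.14 + 0.08 + 0.12) / 6 = 0.0967
UCL = X̄̄ + A₃·s̄ = 8.7517 + 1.182 × 0.0967 = 8.8659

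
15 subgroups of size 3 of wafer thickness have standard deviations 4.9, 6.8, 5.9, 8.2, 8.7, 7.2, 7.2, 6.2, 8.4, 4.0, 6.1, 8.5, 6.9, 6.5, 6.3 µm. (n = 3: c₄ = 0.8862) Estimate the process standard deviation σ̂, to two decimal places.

s̄ = (4.9 + 6.8 + 5.9 + 8.2 + 8.7 + 7.2 + 7.2 + 6.2 + 8.4 + 4.0 + 6.1 + 8.5 + 6.9 + 6.5 + 6.3) / 15 = 6.7867
σ̂ = s̄ / c₄ = 6.7867 / 0.8862 = 7.6582

7.66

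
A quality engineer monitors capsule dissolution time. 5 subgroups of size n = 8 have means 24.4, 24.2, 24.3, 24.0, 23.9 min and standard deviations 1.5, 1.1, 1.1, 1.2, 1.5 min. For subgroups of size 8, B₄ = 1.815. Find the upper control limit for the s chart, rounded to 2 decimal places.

2.32

s̄ = (1.5 + 1.1 + 1.1 + 1.2 + 1.5) / 5 = 1.2800
UCL_s = B₄·s̄ = 1.815 × 1.2800 = 2.3232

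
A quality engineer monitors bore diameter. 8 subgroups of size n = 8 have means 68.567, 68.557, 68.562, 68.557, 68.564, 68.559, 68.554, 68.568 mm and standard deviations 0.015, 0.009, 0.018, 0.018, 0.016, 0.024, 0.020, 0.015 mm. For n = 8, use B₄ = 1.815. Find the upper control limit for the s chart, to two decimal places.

s̄ = (0.015 + 0.009 + 0.018 + 0.018 + 0.016 + 0.024 + 0.020 + 0.015) / 8 = 0.0169
UCL_s = B₄·s̄ = 1.815 × 0.0169 = 0.0306

0.03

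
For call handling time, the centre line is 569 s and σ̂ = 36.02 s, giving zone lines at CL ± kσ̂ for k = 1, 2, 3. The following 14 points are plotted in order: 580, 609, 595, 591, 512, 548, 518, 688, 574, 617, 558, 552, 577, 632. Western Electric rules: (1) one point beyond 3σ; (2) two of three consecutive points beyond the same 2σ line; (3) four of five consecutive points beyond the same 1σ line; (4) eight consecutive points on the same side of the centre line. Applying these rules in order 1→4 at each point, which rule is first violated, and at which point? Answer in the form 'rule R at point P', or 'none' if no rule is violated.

rule 1 at point 8

Zone of each point (C = within 1σ̂, B = 1σ̂–2σ̂, A = 2σ̂–3σ̂, * = beyond 3σ̂; sign = side of CL): 1:+C, 2:+B, 3:+C, 4:+C, 5:-B, 6:-C, 7:-B, 8:+*, 9:+C, 10:+B, 11:-C, 12:-C, 13:+C, 14:+B
Rule 1 (one point beyond the 3σ limits) is satisfied at point 8.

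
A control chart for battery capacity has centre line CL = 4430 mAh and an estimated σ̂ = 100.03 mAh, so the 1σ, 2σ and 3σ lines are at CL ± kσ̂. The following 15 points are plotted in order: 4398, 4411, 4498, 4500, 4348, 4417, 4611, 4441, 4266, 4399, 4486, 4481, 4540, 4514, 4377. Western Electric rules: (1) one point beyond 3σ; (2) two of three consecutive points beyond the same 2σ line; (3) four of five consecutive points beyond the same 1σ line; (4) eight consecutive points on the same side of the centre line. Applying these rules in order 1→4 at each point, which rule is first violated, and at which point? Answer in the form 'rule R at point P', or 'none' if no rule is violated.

none

Zone of each point (C = within 1σ̂, B = 1σ̂–2σ̂, A = 2σ̂–3σ̂, * = beyond 3σ̂; sign = side of CL): 1:-C, 2:-C, 3:+C, 4:+C, 5:-C, 6:-C, 7:+B, 8:+C, 9:-B, 10:-C, 11:+C, 12:+C, 13:+B, 14:+C, 15:-C
No rule fires across all 15 points.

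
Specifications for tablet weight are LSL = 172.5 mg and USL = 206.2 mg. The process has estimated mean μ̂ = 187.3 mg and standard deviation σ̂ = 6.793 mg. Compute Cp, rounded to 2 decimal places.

Cp = (USL − LSL) / (6σ̂) = (206.2 − 172.5) / (6 × 6.793) = 33.7000 / 40.7580 = 0.8268

0.83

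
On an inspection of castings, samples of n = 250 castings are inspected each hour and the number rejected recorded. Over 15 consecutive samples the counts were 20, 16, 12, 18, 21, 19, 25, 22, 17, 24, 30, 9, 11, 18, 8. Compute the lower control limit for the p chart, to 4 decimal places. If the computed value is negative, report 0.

p̄ = Σdᵢ / (k·n) = 270 / (15 × 250) = 0.07200
LCL = p̄ − 3·√(p̄(1−p̄)/n) = 0.07200 − 3 × 0.01635 = 0.02296

0.0230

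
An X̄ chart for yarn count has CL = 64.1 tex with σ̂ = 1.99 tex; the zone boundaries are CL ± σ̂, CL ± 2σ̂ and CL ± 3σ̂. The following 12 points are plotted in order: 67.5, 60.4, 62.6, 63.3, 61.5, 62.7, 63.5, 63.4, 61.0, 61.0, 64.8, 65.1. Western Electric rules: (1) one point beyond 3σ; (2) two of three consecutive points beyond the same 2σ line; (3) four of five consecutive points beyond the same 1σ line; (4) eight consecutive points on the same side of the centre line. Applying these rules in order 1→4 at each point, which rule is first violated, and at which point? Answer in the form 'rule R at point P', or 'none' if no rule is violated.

Zone of each point (C = within 1σ̂, B = 1σ̂–2σ̂, A = 2σ̂–3σ̂, * = beyond 3σ̂; sign = side of CL): 1:+B, 2:-B, 3:-C, 4:-C, 5:-B, 6:-C, 7:-C, 8:-C, 9:-B, 10:-B, 11:+C, 12:+C
Rule 4 (eight consecutive points on the same side of the centre line) is satisfied at point 9.

rule 4 at point 9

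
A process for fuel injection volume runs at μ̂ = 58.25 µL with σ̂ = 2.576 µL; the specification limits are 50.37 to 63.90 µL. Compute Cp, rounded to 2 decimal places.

Cp = (USL − LSL) / (6σ̂) = (63.90 − 50.37) / (6 × 2.576) = 13.5300 / 15.4560 = 0.8754

0.88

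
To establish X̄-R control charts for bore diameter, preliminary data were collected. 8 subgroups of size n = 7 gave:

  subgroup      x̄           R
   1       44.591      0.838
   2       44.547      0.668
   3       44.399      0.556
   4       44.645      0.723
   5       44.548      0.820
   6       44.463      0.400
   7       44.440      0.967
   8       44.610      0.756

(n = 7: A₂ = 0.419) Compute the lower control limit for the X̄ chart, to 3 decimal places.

44.230

X̄̄ = (44.591 + 44.547 + 44.399 + 44.645 + 44.548 + 44.463 + 44.440 + 44.610) / 8 = 356.2430 / 8 = 44.5304
R̄ = (0.838 + 0.668 + 0.556 + 0.723 + 0.820 + 0.400 + 0.967 + 0.756) / 8 = 5.7280 / 8 = 0.7160
LCL = X̄̄ − A₂·R̄ = 44.5304 − 0.419 × 0.7160 = 44.2304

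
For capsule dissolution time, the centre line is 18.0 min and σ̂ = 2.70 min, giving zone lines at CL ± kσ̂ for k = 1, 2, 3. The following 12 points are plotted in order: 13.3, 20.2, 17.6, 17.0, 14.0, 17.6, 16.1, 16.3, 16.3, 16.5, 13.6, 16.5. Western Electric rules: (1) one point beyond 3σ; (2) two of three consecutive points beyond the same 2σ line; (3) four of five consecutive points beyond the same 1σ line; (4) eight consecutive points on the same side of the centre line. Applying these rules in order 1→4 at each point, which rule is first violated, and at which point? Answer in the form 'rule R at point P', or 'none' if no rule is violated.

Zone of each point (C = within 1σ̂, B = 1σ̂–2σ̂, A = 2σ̂–3σ̂, * = beyond 3σ̂; sign = side of CL): 1:-B, 2:+C, 3:-C, 4:-C, 5:-B, 6:-C, 7:-C, 8:-C, 9:-C, 10:-C, 11:-B, 12:-C
Rule 4 (eight consecutive points on the same side of the centre line) is satisfied at point 10.

rule 4 at point 10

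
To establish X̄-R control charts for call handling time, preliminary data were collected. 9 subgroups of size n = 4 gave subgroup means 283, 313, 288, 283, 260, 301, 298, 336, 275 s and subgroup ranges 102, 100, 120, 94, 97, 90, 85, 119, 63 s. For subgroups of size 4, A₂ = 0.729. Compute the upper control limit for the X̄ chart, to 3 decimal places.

X̄̄ = (283 + 313 + 288 + 283 + 260 + 301 + 298 + 336 + 275) / 9 = 2637.0000 / 9 = 293.0000
R̄ = (102 + 100 + 120 + 94 + 97 + 90 + 85 + 119 + 63) / 9 = 870.0000 / 9 = 96.6667
UCL = X̄̄ + A₂·R̄ = 293.0000 + 0.729 × 96.6667 = 363.4700

363.470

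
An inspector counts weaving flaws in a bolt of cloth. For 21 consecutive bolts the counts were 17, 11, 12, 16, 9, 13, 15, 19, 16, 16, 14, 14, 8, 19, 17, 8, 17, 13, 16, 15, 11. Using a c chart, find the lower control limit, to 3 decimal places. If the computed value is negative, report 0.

2.832

c̄ = (17 + 11 + 12 + 16 + 9 + 13 + 15 + 19 + 16 + 16 + 14 + 14 + 8 + 19 + 17 + 8 + 17 + 13 + 16 + 15 + 11) / 21 = 296 / 21 = 14.0952
LCL = c̄ − 3√c̄ = 14.0952 − 3 × 3.7544 = 2.8322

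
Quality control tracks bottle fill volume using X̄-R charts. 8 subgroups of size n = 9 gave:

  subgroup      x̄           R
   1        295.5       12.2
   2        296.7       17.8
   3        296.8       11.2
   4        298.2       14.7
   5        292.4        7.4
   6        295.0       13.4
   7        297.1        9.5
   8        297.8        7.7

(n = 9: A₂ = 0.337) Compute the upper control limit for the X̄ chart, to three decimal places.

300.143

X̄̄ = (295.5 + 296.7 + 296.8 + 298.2 + 292.4 + 295.0 + 297.1 + 297.8) / 8 = 2369.5000 / 8 = 296.1875
R̄ = (12.2 + 17.8 + 11.2 + 14.7 + 7.4 + 13.4 + 9.5 + 7.7) / 8 = 93.9000 / 8 = 11.7375
UCL = X̄̄ + A₂·R̄ = 296.1875 + 0.337 × 11.7375 = 300.1430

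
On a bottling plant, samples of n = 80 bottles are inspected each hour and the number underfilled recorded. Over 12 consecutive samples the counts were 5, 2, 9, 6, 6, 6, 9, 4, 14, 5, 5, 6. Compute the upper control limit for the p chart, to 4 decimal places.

p̄ = Σdᵢ / (k·n) = 77 / (12 × 80) = 0.08021
UCL = p̄ + 3·√(p̄(1−p̄)/n) = 0.08021 + 3 × √(0.08021×0.91979/80) = 0.08021 + 3 × 0.03037 = 0.17131

0.1713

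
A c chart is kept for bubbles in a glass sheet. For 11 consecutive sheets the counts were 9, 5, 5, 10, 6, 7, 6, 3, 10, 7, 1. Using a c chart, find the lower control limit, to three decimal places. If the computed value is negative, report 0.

c̄ = (9 + 5 + 5 + 10 + 6 + 7 + 6 + 3 + 10 + 7 + 1) / 11 = 69 / 11 = 6.2727
LCL = c̄ − 3√c̄ = 6.2727 − 3 × 2.5045 = -1.2409 → 0 (cannot be negative)

0.000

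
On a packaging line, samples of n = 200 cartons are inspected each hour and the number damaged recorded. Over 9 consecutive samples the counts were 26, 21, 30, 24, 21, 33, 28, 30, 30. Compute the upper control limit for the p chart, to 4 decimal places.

0.2075

p̄ = Σdᵢ / (k·n) = 243 / (9 × 200) = 0.13500
UCL = p̄ + 3·√(p̄(1−p̄)/n) = 0.13500 + 3 × √(0.13500×0.86500/200) = 0.13500 + 3 × 0.02416 = 0.20749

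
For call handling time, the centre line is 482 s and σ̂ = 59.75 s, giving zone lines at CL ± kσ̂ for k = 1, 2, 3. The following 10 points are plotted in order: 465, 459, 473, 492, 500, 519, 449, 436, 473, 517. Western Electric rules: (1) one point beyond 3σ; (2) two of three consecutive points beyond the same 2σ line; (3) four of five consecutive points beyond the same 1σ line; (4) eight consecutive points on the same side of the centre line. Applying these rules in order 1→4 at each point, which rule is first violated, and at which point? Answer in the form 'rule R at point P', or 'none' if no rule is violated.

Zone of each point (C = within 1σ̂, B = 1σ̂–2σ̂, A = 2σ̂–3σ̂, * = beyond 3σ̂; sign = side of CL): 1:-C, 2:-C, 3:-C, 4:+C, 5:+C, 6:+C, 7:-C, 8:-C, 9:-C, 10:+C
No rule fires across all 10 points.

none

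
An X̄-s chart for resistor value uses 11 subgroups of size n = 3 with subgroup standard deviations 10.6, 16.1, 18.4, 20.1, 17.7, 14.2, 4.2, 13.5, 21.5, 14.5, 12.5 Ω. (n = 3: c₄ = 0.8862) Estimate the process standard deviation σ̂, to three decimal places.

s̄ = (10.6 + 16.1 + 18.4 + 20.1 + 17.7 + 14.2 + 4.2 + 13.5 + 21.5 + 14.5 + 12.5) / 11 = 14.8455
σ̂ = s̄ / c₄ = 14.8455 / 0.8862 = 16.7518

16.752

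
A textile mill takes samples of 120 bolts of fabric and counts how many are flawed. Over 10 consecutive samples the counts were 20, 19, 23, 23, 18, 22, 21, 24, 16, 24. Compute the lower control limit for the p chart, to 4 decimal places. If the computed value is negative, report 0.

p̄ = Σdᵢ / (k·n) = 210 / (10 × 120) = 0.17500
LCL = p̄ − 3·√(p̄(1−p̄)/n) = 0.17500 − 3 × 0.03469 = 0.07094

0.0709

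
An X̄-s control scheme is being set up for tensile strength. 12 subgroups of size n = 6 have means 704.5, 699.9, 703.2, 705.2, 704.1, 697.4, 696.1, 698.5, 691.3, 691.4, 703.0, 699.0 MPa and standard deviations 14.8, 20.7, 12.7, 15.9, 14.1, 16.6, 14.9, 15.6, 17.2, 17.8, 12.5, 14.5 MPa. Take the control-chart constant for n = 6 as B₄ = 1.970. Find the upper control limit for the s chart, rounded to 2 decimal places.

30.75

s̄ = (14.8 + 20.7 + 12.7 + 15.9 + 14.1 + 16.6 + 14.9 + 15.6 + 17.2 + 17.8 + 12.5 + 14.5) / 12 = 15.6083
UCL_s = B₄·s̄ = 1.970 × 15.6083 = 30.7484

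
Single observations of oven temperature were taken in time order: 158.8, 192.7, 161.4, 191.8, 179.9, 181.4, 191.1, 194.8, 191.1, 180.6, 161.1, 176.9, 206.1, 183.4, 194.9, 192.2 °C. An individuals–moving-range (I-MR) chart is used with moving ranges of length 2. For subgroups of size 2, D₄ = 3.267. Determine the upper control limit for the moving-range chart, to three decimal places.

Moving ranges: 33.9, 31.3, 30.4, 11.9, 1.5, 9.7, 3.7, 3.7, 10.5, 19.5, 15.8, 29.2, 22.7, 11.5, 2.7; M̄R̄ = 238.0000 / 15 = 15.8667
UCL_MR = D₄·M̄R̄ = 3.267 × 15.8667 = 51.8364

51.836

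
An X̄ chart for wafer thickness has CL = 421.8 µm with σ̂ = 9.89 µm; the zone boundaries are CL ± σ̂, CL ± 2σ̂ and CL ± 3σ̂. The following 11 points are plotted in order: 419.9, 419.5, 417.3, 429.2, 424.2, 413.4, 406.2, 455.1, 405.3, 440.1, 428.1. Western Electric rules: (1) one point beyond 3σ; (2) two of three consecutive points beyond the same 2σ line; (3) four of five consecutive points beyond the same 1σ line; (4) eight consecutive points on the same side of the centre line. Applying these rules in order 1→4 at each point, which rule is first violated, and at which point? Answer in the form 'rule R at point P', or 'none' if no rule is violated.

rule 1 at point 8

Zone of each point (C = within 1σ̂, B = 1σ̂–2σ̂, A = 2σ̂–3σ̂, * = beyond 3σ̂; sign = side of CL): 1:-C, 2:-C, 3:-C, 4:+C, 5:+C, 6:-C, 7:-B, 8:+*, 9:-B, 10:+B, 11:+C
Rule 1 (one point beyond the 3σ limits) is satisfied at point 8.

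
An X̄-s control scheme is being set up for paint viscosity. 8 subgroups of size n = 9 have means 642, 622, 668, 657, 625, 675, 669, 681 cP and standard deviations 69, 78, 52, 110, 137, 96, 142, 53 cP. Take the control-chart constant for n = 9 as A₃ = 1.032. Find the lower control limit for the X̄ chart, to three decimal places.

X̄̄ = (642 + 622 + 668 + 657 + 625 + 675 + 669 + 681) / 8 = 654.8750
s̄ = (69 + 78 + 52 + 110 + 137 + 96 + 142 + 53) / 8 = 92.1250
LCL = X̄̄ − A₃·s̄ = 654.8750 − 1.032 × 92.1250 = 559.8020

559.802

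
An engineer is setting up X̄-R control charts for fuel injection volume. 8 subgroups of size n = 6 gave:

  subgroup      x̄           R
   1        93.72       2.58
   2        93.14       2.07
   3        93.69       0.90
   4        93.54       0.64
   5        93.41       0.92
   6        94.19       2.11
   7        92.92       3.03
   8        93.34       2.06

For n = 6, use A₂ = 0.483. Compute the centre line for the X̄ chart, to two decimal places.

X̄̄ = (93.72 + 93.14 + 93.69 + 93.54 + 93.41 + 94.19 + 92.92 + 93.34) / 8 = 747.9500 / 8 = 93.4938
CL = X̄̄ = 93.4938

93.49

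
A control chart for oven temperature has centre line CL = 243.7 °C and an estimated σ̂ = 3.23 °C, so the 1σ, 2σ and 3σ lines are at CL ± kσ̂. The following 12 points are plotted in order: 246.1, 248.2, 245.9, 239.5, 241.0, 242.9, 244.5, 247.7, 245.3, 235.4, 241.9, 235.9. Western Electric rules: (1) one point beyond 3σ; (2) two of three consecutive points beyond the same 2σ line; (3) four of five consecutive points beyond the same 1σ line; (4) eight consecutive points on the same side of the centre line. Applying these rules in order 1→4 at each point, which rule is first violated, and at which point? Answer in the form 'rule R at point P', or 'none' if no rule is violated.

Zone of each point (C = within 1σ̂, B = 1σ̂–2σ̂, A = 2σ̂–3σ̂, * = beyond 3σ̂; sign = side of CL): 1:+C, 2:+B, 3:+C, 4:-B, 5:-C, 6:-C, 7:+C, 8:+B, 9:+C, 10:-A, 11:-C, 12:-A
Rule 2 (two of three consecutive points beyond the same 2σ limit) is satisfied at point 12.

rule 2 at point 12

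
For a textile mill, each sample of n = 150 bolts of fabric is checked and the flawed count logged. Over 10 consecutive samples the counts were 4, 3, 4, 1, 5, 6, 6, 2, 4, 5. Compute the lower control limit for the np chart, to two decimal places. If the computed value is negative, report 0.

p̄ = Σdᵢ / (k·n) = 40 / (10 × 150) = 0.02667
LCL = np̄ − 3·√(np̄(1−p̄)) = 4.0000 − 3 × 1.9732 = -1.9195 → 0 (negative, so LCL = 0)

0.00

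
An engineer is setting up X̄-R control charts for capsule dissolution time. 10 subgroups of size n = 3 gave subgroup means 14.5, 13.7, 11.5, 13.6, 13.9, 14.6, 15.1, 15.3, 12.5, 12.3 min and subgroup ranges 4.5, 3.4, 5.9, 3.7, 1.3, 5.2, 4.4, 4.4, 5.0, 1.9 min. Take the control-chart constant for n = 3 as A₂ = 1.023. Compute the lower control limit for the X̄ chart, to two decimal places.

9.64

X̄̄ = (14.5 + 13.7 + 11.5 + 13.6 + 13.9 + 14.6 + 15.1 + 15.3 + 12.5 + 12.3) / 10 = 137.0000 / 10 = 13.7000
R̄ = (4.5 + 3.4 + 5.9 + 3.7 + 1.3 + 5.2 + 4.4 + 4.4 + 5.0 + 1.9) / 10 = 39.7000 / 10 = 3.9700
LCL = X̄̄ − A₂·R̄ = 13.7000 − 1.023 × 3.9700 = 9.6387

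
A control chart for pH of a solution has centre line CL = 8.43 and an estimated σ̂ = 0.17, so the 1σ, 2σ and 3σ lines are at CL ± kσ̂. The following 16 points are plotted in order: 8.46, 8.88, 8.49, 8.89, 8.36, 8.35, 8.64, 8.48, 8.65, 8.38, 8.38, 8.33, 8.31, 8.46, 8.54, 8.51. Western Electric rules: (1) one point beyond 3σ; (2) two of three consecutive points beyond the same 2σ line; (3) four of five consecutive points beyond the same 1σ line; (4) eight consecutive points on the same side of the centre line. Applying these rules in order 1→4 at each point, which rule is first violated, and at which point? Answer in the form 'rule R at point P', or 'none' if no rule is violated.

Zone of each point (C = within 1σ̂, B = 1σ̂–2σ̂, A = 2σ̂–3σ̂, * = beyond 3σ̂; sign = side of CL): 1:+C, 2:+A, 3:+C, 4:+A, 5:-C, 6:-C, 7:+B, 8:+C, 9:+B, 10:-C, 11:-C, 12:-C, 13:-C, 14:+C, 15:+C, 16:+C
Rule 2 (two of three consecutive points beyond the same 2σ limit) is satisfied at point 4.

rule 2 at point 4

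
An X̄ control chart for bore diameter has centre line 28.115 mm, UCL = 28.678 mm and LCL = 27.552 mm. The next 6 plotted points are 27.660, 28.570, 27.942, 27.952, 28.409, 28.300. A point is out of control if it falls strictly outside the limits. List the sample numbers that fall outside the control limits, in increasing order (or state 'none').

none

All 6 points lie within [27.552, 28.678].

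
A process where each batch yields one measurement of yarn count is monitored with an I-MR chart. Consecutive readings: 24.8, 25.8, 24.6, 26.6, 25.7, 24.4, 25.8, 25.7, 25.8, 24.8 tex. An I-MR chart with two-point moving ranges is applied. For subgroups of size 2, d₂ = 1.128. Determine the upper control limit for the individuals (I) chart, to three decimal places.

28.060

X̄ = (24.8 + 25.8 + 24.6 + 26.6 + 25.7 + 24.4 + 25.8 + 25.7 + 25.8 + 24.8) / 10 = 25.4000
Moving ranges: 1.0, 1.2, 2.0, 0.9, 1.3, 1.4, 0.1, 0.1, 1.0; M̄R̄ = 9.0000 / 9 = 1.0000
UCL = X̄ + 3·M̄R̄/d₂ = 25.4000 + 3 × 1.0000 / 1.128 = 28.0596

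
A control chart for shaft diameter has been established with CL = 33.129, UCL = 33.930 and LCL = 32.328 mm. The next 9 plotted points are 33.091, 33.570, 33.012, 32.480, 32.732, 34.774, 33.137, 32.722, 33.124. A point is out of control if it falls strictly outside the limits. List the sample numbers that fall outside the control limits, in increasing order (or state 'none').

Compare each point to [32.328, 33.930]: sample 6 = 34.774 > UCL.

6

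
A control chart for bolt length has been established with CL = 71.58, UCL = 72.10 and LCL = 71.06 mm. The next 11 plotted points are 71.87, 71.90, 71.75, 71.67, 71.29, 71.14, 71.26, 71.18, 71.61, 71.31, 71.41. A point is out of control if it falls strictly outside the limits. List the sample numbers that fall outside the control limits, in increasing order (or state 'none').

none

All 11 points lie within [71.06, 72.10].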